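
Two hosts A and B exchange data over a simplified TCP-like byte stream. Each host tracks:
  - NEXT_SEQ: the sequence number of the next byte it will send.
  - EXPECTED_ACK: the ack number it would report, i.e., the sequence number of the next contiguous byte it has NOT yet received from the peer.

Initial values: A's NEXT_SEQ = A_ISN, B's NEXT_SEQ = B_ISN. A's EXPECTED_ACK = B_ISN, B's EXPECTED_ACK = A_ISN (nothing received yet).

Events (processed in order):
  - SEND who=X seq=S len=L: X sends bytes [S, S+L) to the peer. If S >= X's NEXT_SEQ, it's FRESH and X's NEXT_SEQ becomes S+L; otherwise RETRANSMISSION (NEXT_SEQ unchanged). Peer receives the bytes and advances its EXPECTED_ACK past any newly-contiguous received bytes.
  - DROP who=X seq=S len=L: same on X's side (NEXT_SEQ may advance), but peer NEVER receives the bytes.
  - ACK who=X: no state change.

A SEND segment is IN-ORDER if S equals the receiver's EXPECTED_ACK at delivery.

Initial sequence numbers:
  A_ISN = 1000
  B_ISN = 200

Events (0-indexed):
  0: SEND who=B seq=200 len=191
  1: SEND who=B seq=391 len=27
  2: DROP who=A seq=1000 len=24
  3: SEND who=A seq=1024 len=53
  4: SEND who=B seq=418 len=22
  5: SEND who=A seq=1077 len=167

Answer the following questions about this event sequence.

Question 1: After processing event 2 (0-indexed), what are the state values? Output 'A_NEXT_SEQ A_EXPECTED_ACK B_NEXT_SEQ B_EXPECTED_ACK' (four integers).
After event 0: A_seq=1000 A_ack=391 B_seq=391 B_ack=1000
After event 1: A_seq=1000 A_ack=418 B_seq=418 B_ack=1000
After event 2: A_seq=1024 A_ack=418 B_seq=418 B_ack=1000

1024 418 418 1000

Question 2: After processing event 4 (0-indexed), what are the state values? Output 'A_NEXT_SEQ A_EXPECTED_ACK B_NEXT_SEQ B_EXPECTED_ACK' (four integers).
After event 0: A_seq=1000 A_ack=391 B_seq=391 B_ack=1000
After event 1: A_seq=1000 A_ack=418 B_seq=418 B_ack=1000
After event 2: A_seq=1024 A_ack=418 B_seq=418 B_ack=1000
After event 3: A_seq=1077 A_ack=418 B_seq=418 B_ack=1000
After event 4: A_seq=1077 A_ack=440 B_seq=440 B_ack=1000

1077 440 440 1000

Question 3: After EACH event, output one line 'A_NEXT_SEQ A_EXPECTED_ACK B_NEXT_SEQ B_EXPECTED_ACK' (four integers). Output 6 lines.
1000 391 391 1000
1000 418 418 1000
1024 418 418 1000
1077 418 418 1000
1077 440 440 1000
1244 440 440 1000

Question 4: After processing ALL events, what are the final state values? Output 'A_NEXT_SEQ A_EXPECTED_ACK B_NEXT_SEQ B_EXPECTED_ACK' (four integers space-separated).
After event 0: A_seq=1000 A_ack=391 B_seq=391 B_ack=1000
After event 1: A_seq=1000 A_ack=418 B_seq=418 B_ack=1000
After event 2: A_seq=1024 A_ack=418 B_seq=418 B_ack=1000
After event 3: A_seq=1077 A_ack=418 B_seq=418 B_ack=1000
After event 4: A_seq=1077 A_ack=440 B_seq=440 B_ack=1000
After event 5: A_seq=1244 A_ack=440 B_seq=440 B_ack=1000

Answer: 1244 440 440 1000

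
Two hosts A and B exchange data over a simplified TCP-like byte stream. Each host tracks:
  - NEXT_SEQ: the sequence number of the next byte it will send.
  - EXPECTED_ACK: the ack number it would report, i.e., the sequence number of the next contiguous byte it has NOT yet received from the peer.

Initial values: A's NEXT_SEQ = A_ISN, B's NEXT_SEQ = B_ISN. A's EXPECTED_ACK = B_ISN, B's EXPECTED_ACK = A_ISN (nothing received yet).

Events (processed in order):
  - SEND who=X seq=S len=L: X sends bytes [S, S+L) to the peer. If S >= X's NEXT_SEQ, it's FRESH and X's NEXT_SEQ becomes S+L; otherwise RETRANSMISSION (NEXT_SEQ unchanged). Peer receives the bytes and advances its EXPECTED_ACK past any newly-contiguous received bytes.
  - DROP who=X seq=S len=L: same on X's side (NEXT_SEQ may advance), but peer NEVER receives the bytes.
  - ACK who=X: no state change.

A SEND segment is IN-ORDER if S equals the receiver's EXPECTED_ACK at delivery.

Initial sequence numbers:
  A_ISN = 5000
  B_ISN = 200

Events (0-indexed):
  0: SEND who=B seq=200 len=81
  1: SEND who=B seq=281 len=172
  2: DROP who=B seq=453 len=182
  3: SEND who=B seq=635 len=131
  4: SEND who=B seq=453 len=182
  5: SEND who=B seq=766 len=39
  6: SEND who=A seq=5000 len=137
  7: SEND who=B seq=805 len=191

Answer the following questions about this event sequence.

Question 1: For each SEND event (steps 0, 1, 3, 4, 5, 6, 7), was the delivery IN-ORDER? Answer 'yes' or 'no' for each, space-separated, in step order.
Answer: yes yes no yes yes yes yes

Derivation:
Step 0: SEND seq=200 -> in-order
Step 1: SEND seq=281 -> in-order
Step 3: SEND seq=635 -> out-of-order
Step 4: SEND seq=453 -> in-order
Step 5: SEND seq=766 -> in-order
Step 6: SEND seq=5000 -> in-order
Step 7: SEND seq=805 -> in-order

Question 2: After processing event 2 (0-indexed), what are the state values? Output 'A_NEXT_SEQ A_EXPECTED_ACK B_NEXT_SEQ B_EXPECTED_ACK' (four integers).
After event 0: A_seq=5000 A_ack=281 B_seq=281 B_ack=5000
After event 1: A_seq=5000 A_ack=453 B_seq=453 B_ack=5000
After event 2: A_seq=5000 A_ack=453 B_seq=635 B_ack=5000

5000 453 635 5000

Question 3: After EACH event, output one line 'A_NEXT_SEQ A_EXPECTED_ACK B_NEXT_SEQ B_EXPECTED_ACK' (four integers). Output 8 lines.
5000 281 281 5000
5000 453 453 5000
5000 453 635 5000
5000 453 766 5000
5000 766 766 5000
5000 805 805 5000
5137 805 805 5137
5137 996 996 5137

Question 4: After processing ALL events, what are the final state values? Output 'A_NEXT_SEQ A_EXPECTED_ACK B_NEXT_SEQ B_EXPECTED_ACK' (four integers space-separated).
Answer: 5137 996 996 5137

Derivation:
After event 0: A_seq=5000 A_ack=281 B_seq=281 B_ack=5000
After event 1: A_seq=5000 A_ack=453 B_seq=453 B_ack=5000
After event 2: A_seq=5000 A_ack=453 B_seq=635 B_ack=5000
After event 3: A_seq=5000 A_ack=453 B_seq=766 B_ack=5000
After event 4: A_seq=5000 A_ack=766 B_seq=766 B_ack=5000
After event 5: A_seq=5000 A_ack=805 B_seq=805 B_ack=5000
After event 6: A_seq=5137 A_ack=805 B_seq=805 B_ack=5137
After event 7: A_seq=5137 A_ack=996 B_seq=996 B_ack=5137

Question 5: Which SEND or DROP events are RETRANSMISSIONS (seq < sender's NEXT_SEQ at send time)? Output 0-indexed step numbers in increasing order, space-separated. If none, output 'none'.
Answer: 4

Derivation:
Step 0: SEND seq=200 -> fresh
Step 1: SEND seq=281 -> fresh
Step 2: DROP seq=453 -> fresh
Step 3: SEND seq=635 -> fresh
Step 4: SEND seq=453 -> retransmit
Step 5: SEND seq=766 -> fresh
Step 6: SEND seq=5000 -> fresh
Step 7: SEND seq=805 -> fresh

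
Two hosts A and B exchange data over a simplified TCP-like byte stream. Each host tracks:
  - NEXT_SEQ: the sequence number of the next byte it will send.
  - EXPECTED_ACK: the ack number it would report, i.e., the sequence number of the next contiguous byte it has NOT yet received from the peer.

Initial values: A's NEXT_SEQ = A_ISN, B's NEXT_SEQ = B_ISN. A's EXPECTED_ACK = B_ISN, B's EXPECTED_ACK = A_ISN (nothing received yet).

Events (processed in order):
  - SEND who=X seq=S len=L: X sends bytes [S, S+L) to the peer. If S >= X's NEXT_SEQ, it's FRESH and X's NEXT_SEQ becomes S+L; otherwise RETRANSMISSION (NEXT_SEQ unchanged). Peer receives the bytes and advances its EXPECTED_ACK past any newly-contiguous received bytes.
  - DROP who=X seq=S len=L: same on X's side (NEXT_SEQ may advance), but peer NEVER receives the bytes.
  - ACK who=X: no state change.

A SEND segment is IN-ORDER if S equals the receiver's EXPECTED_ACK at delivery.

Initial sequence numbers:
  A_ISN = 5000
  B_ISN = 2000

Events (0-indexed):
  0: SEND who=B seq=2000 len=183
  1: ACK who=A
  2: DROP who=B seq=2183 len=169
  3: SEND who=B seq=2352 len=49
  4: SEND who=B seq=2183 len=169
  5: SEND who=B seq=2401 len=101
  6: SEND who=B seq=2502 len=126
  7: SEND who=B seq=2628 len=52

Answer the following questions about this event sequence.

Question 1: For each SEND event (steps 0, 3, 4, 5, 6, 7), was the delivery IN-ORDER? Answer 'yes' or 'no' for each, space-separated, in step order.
Answer: yes no yes yes yes yes

Derivation:
Step 0: SEND seq=2000 -> in-order
Step 3: SEND seq=2352 -> out-of-order
Step 4: SEND seq=2183 -> in-order
Step 5: SEND seq=2401 -> in-order
Step 6: SEND seq=2502 -> in-order
Step 7: SEND seq=2628 -> in-order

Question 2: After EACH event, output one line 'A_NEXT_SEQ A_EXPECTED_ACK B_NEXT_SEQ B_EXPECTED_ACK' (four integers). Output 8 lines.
5000 2183 2183 5000
5000 2183 2183 5000
5000 2183 2352 5000
5000 2183 2401 5000
5000 2401 2401 5000
5000 2502 2502 5000
5000 2628 2628 5000
5000 2680 2680 5000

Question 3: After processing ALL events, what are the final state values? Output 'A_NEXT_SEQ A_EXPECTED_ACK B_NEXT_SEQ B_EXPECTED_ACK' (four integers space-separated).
After event 0: A_seq=5000 A_ack=2183 B_seq=2183 B_ack=5000
After event 1: A_seq=5000 A_ack=2183 B_seq=2183 B_ack=5000
After event 2: A_seq=5000 A_ack=2183 B_seq=2352 B_ack=5000
After event 3: A_seq=5000 A_ack=2183 B_seq=2401 B_ack=5000
After event 4: A_seq=5000 A_ack=2401 B_seq=2401 B_ack=5000
After event 5: A_seq=5000 A_ack=2502 B_seq=2502 B_ack=5000
After event 6: A_seq=5000 A_ack=2628 B_seq=2628 B_ack=5000
After event 7: A_seq=5000 A_ack=2680 B_seq=2680 B_ack=5000

Answer: 5000 2680 2680 5000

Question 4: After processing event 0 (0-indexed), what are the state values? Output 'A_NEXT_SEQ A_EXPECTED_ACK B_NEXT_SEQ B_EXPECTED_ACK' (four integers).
After event 0: A_seq=5000 A_ack=2183 B_seq=2183 B_ack=5000

5000 2183 2183 5000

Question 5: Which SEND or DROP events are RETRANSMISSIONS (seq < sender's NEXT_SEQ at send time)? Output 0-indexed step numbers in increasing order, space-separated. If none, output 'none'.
Step 0: SEND seq=2000 -> fresh
Step 2: DROP seq=2183 -> fresh
Step 3: SEND seq=2352 -> fresh
Step 4: SEND seq=2183 -> retransmit
Step 5: SEND seq=2401 -> fresh
Step 6: SEND seq=2502 -> fresh
Step 7: SEND seq=2628 -> fresh

Answer: 4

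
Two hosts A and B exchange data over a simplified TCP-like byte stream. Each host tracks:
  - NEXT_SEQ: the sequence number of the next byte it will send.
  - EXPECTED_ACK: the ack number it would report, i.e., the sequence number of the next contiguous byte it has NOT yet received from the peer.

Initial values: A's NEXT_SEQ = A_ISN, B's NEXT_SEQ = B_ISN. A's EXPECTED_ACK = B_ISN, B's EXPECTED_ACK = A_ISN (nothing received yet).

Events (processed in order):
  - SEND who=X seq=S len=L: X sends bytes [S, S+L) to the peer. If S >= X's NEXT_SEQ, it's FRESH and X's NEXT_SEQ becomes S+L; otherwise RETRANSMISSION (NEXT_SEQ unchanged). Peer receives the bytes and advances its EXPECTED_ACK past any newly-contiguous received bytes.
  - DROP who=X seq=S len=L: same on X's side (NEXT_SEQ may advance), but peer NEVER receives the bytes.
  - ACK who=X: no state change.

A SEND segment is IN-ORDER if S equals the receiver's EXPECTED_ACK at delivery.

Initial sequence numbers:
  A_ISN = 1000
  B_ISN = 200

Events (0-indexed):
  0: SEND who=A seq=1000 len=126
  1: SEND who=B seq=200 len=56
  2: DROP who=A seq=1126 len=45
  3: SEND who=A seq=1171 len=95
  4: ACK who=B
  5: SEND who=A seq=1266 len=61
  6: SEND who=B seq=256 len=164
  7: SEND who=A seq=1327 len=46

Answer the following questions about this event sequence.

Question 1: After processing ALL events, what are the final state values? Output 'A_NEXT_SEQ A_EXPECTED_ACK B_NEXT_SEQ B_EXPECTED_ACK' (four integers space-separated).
After event 0: A_seq=1126 A_ack=200 B_seq=200 B_ack=1126
After event 1: A_seq=1126 A_ack=256 B_seq=256 B_ack=1126
After event 2: A_seq=1171 A_ack=256 B_seq=256 B_ack=1126
After event 3: A_seq=1266 A_ack=256 B_seq=256 B_ack=1126
After event 4: A_seq=1266 A_ack=256 B_seq=256 B_ack=1126
After event 5: A_seq=1327 A_ack=256 B_seq=256 B_ack=1126
After event 6: A_seq=1327 A_ack=420 B_seq=420 B_ack=1126
After event 7: A_seq=1373 A_ack=420 B_seq=420 B_ack=1126

Answer: 1373 420 420 1126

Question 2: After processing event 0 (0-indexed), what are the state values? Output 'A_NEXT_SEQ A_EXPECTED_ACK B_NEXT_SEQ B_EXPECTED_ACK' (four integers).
After event 0: A_seq=1126 A_ack=200 B_seq=200 B_ack=1126

1126 200 200 1126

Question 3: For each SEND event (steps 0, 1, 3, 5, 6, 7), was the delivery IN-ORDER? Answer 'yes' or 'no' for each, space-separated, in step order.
Answer: yes yes no no yes no

Derivation:
Step 0: SEND seq=1000 -> in-order
Step 1: SEND seq=200 -> in-order
Step 3: SEND seq=1171 -> out-of-order
Step 5: SEND seq=1266 -> out-of-order
Step 6: SEND seq=256 -> in-order
Step 7: SEND seq=1327 -> out-of-order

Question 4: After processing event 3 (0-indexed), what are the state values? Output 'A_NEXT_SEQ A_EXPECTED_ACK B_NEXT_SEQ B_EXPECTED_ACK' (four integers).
After event 0: A_seq=1126 A_ack=200 B_seq=200 B_ack=1126
After event 1: A_seq=1126 A_ack=256 B_seq=256 B_ack=1126
After event 2: A_seq=1171 A_ack=256 B_seq=256 B_ack=1126
After event 3: A_seq=1266 A_ack=256 B_seq=256 B_ack=1126

1266 256 256 1126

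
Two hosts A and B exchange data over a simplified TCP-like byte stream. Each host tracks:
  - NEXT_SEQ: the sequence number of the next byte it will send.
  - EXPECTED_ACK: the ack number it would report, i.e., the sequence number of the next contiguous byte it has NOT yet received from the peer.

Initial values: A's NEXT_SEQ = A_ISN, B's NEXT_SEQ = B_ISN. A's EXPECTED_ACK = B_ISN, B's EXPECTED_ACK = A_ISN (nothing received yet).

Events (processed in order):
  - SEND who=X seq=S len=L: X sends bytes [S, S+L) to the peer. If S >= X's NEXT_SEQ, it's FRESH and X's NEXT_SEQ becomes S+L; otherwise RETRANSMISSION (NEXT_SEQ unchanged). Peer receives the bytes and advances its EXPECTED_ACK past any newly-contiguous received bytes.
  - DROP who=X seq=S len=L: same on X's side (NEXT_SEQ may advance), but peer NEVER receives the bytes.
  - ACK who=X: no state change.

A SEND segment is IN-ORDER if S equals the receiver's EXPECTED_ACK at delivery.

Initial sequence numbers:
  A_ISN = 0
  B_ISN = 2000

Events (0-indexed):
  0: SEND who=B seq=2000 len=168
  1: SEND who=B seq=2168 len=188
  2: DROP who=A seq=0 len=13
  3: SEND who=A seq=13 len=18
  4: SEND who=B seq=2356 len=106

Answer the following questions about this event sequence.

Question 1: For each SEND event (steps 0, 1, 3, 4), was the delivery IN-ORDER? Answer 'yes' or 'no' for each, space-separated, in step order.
Answer: yes yes no yes

Derivation:
Step 0: SEND seq=2000 -> in-order
Step 1: SEND seq=2168 -> in-order
Step 3: SEND seq=13 -> out-of-order
Step 4: SEND seq=2356 -> in-order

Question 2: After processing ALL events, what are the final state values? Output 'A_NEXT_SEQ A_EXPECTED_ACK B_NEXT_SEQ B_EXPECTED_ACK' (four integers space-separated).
Answer: 31 2462 2462 0

Derivation:
After event 0: A_seq=0 A_ack=2168 B_seq=2168 B_ack=0
After event 1: A_seq=0 A_ack=2356 B_seq=2356 B_ack=0
After event 2: A_seq=13 A_ack=2356 B_seq=2356 B_ack=0
After event 3: A_seq=31 A_ack=2356 B_seq=2356 B_ack=0
After event 4: A_seq=31 A_ack=2462 B_seq=2462 B_ack=0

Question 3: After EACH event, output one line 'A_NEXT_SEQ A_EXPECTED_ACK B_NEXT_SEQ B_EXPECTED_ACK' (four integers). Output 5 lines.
0 2168 2168 0
0 2356 2356 0
13 2356 2356 0
31 2356 2356 0
31 2462 2462 0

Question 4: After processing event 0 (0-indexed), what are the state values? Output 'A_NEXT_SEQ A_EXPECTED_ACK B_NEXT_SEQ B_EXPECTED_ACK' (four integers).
After event 0: A_seq=0 A_ack=2168 B_seq=2168 B_ack=0

0 2168 2168 0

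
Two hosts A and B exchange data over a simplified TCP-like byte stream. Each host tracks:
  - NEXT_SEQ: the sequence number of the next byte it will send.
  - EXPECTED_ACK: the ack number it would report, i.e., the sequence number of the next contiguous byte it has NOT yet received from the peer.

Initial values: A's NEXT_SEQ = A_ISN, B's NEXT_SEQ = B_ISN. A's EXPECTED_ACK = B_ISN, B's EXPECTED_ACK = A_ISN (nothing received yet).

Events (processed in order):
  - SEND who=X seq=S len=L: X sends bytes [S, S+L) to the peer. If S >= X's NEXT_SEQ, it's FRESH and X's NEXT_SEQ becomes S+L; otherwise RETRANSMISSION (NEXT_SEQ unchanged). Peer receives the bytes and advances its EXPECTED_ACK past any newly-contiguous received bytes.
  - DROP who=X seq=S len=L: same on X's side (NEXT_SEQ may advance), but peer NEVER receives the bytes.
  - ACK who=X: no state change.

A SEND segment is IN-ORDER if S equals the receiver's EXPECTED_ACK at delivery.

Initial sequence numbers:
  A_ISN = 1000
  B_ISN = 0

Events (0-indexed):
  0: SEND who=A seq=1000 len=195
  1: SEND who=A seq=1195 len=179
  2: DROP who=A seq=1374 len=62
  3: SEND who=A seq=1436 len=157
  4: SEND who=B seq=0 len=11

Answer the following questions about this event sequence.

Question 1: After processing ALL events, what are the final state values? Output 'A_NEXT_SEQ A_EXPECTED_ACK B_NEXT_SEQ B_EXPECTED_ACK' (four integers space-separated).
Answer: 1593 11 11 1374

Derivation:
After event 0: A_seq=1195 A_ack=0 B_seq=0 B_ack=1195
After event 1: A_seq=1374 A_ack=0 B_seq=0 B_ack=1374
After event 2: A_seq=1436 A_ack=0 B_seq=0 B_ack=1374
After event 3: A_seq=1593 A_ack=0 B_seq=0 B_ack=1374
After event 4: A_seq=1593 A_ack=11 B_seq=11 B_ack=1374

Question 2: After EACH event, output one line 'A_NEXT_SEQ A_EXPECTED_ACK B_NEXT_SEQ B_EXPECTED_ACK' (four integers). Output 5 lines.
1195 0 0 1195
1374 0 0 1374
1436 0 0 1374
1593 0 0 1374
1593 11 11 1374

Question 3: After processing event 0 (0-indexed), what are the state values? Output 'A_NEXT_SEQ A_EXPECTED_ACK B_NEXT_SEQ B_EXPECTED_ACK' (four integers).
After event 0: A_seq=1195 A_ack=0 B_seq=0 B_ack=1195

1195 0 0 1195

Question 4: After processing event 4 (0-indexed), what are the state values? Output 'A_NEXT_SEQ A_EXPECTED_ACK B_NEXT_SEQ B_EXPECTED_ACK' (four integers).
After event 0: A_seq=1195 A_ack=0 B_seq=0 B_ack=1195
After event 1: A_seq=1374 A_ack=0 B_seq=0 B_ack=1374
After event 2: A_seq=1436 A_ack=0 B_seq=0 B_ack=1374
After event 3: A_seq=1593 A_ack=0 B_seq=0 B_ack=1374
After event 4: A_seq=1593 A_ack=11 B_seq=11 B_ack=1374

1593 11 11 1374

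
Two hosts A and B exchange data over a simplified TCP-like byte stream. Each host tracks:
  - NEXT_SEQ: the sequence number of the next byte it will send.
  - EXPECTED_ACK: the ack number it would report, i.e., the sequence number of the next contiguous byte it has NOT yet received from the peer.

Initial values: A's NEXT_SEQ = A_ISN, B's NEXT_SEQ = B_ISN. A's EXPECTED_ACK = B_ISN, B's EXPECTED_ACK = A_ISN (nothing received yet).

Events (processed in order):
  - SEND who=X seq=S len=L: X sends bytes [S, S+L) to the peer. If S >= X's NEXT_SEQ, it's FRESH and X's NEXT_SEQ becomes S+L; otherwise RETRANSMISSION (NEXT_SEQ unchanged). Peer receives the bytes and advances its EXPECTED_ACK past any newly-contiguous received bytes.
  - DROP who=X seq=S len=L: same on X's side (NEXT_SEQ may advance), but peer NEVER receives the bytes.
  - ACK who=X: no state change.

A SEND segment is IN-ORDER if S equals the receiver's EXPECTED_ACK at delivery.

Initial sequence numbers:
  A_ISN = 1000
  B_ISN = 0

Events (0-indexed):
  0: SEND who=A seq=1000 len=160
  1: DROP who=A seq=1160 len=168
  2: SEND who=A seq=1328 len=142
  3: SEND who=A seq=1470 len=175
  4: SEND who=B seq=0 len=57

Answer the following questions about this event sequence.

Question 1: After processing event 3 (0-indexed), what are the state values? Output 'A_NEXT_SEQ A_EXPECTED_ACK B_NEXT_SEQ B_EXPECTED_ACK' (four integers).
After event 0: A_seq=1160 A_ack=0 B_seq=0 B_ack=1160
After event 1: A_seq=1328 A_ack=0 B_seq=0 B_ack=1160
After event 2: A_seq=1470 A_ack=0 B_seq=0 B_ack=1160
After event 3: A_seq=1645 A_ack=0 B_seq=0 B_ack=1160

1645 0 0 1160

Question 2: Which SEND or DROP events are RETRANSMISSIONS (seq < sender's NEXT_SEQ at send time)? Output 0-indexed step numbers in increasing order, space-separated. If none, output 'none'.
Step 0: SEND seq=1000 -> fresh
Step 1: DROP seq=1160 -> fresh
Step 2: SEND seq=1328 -> fresh
Step 3: SEND seq=1470 -> fresh
Step 4: SEND seq=0 -> fresh

Answer: none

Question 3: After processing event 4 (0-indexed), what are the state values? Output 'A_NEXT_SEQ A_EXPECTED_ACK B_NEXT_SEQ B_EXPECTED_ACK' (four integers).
After event 0: A_seq=1160 A_ack=0 B_seq=0 B_ack=1160
After event 1: A_seq=1328 A_ack=0 B_seq=0 B_ack=1160
After event 2: A_seq=1470 A_ack=0 B_seq=0 B_ack=1160
After event 3: A_seq=1645 A_ack=0 B_seq=0 B_ack=1160
After event 4: A_seq=1645 A_ack=57 B_seq=57 B_ack=1160

1645 57 57 1160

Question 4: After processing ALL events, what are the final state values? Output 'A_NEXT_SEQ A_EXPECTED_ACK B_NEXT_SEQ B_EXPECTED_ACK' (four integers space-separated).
Answer: 1645 57 57 1160

Derivation:
After event 0: A_seq=1160 A_ack=0 B_seq=0 B_ack=1160
After event 1: A_seq=1328 A_ack=0 B_seq=0 B_ack=1160
After event 2: A_seq=1470 A_ack=0 B_seq=0 B_ack=1160
After event 3: A_seq=1645 A_ack=0 B_seq=0 B_ack=1160
After event 4: A_seq=1645 A_ack=57 B_seq=57 B_ack=1160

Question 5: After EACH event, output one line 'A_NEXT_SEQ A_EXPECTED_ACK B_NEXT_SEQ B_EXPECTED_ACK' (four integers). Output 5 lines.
1160 0 0 1160
1328 0 0 1160
1470 0 0 1160
1645 0 0 1160
1645 57 57 1160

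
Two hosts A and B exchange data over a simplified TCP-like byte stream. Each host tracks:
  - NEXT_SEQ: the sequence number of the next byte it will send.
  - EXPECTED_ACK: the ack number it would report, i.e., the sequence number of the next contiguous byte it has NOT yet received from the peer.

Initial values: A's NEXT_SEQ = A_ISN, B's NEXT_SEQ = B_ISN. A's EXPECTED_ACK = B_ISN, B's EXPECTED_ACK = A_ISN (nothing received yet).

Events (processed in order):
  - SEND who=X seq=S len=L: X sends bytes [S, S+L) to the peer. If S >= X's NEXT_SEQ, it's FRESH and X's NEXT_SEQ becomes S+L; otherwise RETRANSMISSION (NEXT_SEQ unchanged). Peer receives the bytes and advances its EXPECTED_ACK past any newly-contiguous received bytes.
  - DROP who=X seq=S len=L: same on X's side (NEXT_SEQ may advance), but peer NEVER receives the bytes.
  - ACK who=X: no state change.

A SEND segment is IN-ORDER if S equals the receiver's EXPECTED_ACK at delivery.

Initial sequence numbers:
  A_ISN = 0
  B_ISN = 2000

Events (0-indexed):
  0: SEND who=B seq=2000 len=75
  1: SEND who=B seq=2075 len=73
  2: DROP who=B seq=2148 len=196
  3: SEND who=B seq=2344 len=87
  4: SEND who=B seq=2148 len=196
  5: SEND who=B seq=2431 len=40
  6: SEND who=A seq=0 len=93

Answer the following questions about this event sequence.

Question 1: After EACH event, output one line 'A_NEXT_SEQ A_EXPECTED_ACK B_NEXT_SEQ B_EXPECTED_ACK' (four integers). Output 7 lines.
0 2075 2075 0
0 2148 2148 0
0 2148 2344 0
0 2148 2431 0
0 2431 2431 0
0 2471 2471 0
93 2471 2471 93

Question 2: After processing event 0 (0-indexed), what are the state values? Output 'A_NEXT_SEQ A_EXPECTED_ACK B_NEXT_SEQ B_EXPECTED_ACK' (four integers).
After event 0: A_seq=0 A_ack=2075 B_seq=2075 B_ack=0

0 2075 2075 0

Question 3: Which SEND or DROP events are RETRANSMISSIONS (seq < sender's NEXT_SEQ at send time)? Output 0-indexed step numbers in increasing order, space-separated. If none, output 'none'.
Answer: 4

Derivation:
Step 0: SEND seq=2000 -> fresh
Step 1: SEND seq=2075 -> fresh
Step 2: DROP seq=2148 -> fresh
Step 3: SEND seq=2344 -> fresh
Step 4: SEND seq=2148 -> retransmit
Step 5: SEND seq=2431 -> fresh
Step 6: SEND seq=0 -> fresh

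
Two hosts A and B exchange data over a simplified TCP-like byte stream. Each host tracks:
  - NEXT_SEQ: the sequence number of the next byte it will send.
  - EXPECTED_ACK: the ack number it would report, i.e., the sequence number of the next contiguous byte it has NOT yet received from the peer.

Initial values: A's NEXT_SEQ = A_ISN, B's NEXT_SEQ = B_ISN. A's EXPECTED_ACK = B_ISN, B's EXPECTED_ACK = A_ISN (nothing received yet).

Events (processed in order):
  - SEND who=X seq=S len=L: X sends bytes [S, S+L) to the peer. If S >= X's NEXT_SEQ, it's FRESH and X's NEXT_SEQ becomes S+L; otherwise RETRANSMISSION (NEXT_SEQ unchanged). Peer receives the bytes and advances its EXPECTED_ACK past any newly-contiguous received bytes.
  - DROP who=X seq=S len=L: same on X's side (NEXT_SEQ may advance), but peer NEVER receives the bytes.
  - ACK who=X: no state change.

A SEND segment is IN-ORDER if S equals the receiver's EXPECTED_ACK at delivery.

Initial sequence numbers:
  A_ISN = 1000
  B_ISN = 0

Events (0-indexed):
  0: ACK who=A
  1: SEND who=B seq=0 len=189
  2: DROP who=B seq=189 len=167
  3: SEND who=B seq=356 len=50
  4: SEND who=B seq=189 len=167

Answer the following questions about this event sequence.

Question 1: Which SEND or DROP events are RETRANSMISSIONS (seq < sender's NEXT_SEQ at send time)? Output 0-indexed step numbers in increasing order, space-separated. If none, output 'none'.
Step 1: SEND seq=0 -> fresh
Step 2: DROP seq=189 -> fresh
Step 3: SEND seq=356 -> fresh
Step 4: SEND seq=189 -> retransmit

Answer: 4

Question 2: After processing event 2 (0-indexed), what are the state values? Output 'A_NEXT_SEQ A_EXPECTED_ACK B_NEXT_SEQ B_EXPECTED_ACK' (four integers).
After event 0: A_seq=1000 A_ack=0 B_seq=0 B_ack=1000
After event 1: A_seq=1000 A_ack=189 B_seq=189 B_ack=1000
After event 2: A_seq=1000 A_ack=189 B_seq=356 B_ack=1000

1000 189 356 1000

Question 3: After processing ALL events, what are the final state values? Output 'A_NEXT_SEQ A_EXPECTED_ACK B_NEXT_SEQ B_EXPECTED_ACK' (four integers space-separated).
After event 0: A_seq=1000 A_ack=0 B_seq=0 B_ack=1000
After event 1: A_seq=1000 A_ack=189 B_seq=189 B_ack=1000
After event 2: A_seq=1000 A_ack=189 B_seq=356 B_ack=1000
After event 3: A_seq=1000 A_ack=189 B_seq=406 B_ack=1000
After event 4: A_seq=1000 A_ack=406 B_seq=406 B_ack=1000

Answer: 1000 406 406 1000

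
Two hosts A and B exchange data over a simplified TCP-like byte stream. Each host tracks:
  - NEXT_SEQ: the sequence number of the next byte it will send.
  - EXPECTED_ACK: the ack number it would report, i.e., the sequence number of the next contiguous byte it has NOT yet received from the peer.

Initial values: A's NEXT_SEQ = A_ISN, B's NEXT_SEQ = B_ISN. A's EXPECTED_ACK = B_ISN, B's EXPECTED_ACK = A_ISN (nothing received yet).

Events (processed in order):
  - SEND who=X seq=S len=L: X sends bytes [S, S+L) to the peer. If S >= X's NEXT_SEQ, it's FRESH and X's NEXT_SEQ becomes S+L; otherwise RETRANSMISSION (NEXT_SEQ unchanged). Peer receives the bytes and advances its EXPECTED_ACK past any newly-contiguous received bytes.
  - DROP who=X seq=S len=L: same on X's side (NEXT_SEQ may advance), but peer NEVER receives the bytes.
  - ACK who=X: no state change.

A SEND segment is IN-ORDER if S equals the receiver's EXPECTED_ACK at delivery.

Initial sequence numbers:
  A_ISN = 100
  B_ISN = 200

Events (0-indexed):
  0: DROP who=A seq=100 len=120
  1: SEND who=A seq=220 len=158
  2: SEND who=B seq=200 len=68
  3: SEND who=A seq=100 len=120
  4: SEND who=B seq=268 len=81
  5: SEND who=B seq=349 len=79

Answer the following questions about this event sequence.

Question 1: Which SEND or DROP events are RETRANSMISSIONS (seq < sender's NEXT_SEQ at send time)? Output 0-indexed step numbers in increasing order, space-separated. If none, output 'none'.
Answer: 3

Derivation:
Step 0: DROP seq=100 -> fresh
Step 1: SEND seq=220 -> fresh
Step 2: SEND seq=200 -> fresh
Step 3: SEND seq=100 -> retransmit
Step 4: SEND seq=268 -> fresh
Step 5: SEND seq=349 -> fresh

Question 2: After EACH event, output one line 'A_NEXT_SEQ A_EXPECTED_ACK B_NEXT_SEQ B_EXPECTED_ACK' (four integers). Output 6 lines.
220 200 200 100
378 200 200 100
378 268 268 100
378 268 268 378
378 349 349 378
378 428 428 378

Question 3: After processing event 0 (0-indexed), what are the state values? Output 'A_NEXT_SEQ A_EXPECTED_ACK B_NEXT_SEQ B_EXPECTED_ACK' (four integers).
After event 0: A_seq=220 A_ack=200 B_seq=200 B_ack=100

220 200 200 100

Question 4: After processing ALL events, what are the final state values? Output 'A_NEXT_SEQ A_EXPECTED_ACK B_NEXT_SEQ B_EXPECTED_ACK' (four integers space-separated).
Answer: 378 428 428 378

Derivation:
After event 0: A_seq=220 A_ack=200 B_seq=200 B_ack=100
After event 1: A_seq=378 A_ack=200 B_seq=200 B_ack=100
After event 2: A_seq=378 A_ack=268 B_seq=268 B_ack=100
After event 3: A_seq=378 A_ack=268 B_seq=268 B_ack=378
After event 4: A_seq=378 A_ack=349 B_seq=349 B_ack=378
After event 5: A_seq=378 A_ack=428 B_seq=428 B_ack=378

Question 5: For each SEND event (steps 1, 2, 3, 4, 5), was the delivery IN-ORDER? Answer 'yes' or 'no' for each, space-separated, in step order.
Step 1: SEND seq=220 -> out-of-order
Step 2: SEND seq=200 -> in-order
Step 3: SEND seq=100 -> in-order
Step 4: SEND seq=268 -> in-order
Step 5: SEND seq=349 -> in-order

Answer: no yes yes yes yes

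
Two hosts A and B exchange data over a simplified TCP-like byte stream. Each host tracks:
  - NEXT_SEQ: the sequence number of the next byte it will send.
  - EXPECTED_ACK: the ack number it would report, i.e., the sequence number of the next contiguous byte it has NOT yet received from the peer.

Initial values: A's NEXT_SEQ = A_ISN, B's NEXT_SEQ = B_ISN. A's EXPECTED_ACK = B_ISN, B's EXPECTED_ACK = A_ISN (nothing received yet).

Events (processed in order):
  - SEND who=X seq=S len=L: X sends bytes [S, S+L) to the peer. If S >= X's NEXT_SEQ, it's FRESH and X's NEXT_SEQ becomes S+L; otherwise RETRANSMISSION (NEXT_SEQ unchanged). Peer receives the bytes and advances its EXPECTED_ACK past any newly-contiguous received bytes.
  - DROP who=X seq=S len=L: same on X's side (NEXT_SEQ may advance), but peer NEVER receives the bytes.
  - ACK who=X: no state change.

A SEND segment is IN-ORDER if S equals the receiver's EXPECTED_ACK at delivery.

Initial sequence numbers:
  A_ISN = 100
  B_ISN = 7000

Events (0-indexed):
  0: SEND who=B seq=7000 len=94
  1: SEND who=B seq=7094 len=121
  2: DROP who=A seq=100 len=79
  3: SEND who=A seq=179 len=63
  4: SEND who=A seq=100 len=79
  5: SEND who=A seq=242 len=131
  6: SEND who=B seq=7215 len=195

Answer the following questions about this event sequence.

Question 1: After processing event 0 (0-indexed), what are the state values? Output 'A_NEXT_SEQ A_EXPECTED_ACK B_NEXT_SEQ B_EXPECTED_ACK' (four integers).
After event 0: A_seq=100 A_ack=7094 B_seq=7094 B_ack=100

100 7094 7094 100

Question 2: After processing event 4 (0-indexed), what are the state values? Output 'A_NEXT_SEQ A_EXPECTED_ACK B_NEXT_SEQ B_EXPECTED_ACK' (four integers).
After event 0: A_seq=100 A_ack=7094 B_seq=7094 B_ack=100
After event 1: A_seq=100 A_ack=7215 B_seq=7215 B_ack=100
After event 2: A_seq=179 A_ack=7215 B_seq=7215 B_ack=100
After event 3: A_seq=242 A_ack=7215 B_seq=7215 B_ack=100
After event 4: A_seq=242 A_ack=7215 B_seq=7215 B_ack=242

242 7215 7215 242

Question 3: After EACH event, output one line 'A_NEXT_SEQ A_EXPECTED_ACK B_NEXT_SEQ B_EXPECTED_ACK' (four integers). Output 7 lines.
100 7094 7094 100
100 7215 7215 100
179 7215 7215 100
242 7215 7215 100
242 7215 7215 242
373 7215 7215 373
373 7410 7410 373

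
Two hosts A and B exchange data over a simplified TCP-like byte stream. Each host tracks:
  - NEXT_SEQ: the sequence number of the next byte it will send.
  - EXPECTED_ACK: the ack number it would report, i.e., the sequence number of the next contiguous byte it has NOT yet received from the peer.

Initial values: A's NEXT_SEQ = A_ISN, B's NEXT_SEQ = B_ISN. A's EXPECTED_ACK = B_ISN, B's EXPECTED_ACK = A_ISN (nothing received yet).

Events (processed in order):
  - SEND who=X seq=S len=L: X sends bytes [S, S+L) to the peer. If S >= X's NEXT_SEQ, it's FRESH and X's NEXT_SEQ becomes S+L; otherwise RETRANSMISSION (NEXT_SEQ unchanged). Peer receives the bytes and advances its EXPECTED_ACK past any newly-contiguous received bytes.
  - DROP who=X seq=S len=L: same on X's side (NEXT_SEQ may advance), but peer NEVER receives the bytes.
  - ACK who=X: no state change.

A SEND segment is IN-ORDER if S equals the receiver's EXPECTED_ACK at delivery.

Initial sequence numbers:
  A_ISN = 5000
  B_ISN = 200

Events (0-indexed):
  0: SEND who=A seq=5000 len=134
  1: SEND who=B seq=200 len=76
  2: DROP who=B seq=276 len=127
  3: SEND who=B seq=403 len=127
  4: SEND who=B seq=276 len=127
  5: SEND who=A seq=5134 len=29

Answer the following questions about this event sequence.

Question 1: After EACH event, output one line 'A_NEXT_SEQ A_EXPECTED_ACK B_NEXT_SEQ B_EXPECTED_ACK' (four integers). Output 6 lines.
5134 200 200 5134
5134 276 276 5134
5134 276 403 5134
5134 276 530 5134
5134 530 530 5134
5163 530 530 5163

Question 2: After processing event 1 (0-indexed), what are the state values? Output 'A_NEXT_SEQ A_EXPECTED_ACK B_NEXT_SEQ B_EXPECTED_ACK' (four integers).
After event 0: A_seq=5134 A_ack=200 B_seq=200 B_ack=5134
After event 1: A_seq=5134 A_ack=276 B_seq=276 B_ack=5134

5134 276 276 5134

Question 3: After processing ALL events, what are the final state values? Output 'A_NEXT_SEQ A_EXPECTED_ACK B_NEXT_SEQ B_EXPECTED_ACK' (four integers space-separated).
Answer: 5163 530 530 5163

Derivation:
After event 0: A_seq=5134 A_ack=200 B_seq=200 B_ack=5134
After event 1: A_seq=5134 A_ack=276 B_seq=276 B_ack=5134
After event 2: A_seq=5134 A_ack=276 B_seq=403 B_ack=5134
After event 3: A_seq=5134 A_ack=276 B_seq=530 B_ack=5134
After event 4: A_seq=5134 A_ack=530 B_seq=530 B_ack=5134
After event 5: A_seq=5163 A_ack=530 B_seq=530 B_ack=5163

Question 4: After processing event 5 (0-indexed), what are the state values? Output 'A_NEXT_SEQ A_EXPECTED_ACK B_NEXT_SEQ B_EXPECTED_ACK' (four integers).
After event 0: A_seq=5134 A_ack=200 B_seq=200 B_ack=5134
After event 1: A_seq=5134 A_ack=276 B_seq=276 B_ack=5134
After event 2: A_seq=5134 A_ack=276 B_seq=403 B_ack=5134
After event 3: A_seq=5134 A_ack=276 B_seq=530 B_ack=5134
After event 4: A_seq=5134 A_ack=530 B_seq=530 B_ack=5134
After event 5: A_seq=5163 A_ack=530 B_seq=530 B_ack=5163

5163 530 530 5163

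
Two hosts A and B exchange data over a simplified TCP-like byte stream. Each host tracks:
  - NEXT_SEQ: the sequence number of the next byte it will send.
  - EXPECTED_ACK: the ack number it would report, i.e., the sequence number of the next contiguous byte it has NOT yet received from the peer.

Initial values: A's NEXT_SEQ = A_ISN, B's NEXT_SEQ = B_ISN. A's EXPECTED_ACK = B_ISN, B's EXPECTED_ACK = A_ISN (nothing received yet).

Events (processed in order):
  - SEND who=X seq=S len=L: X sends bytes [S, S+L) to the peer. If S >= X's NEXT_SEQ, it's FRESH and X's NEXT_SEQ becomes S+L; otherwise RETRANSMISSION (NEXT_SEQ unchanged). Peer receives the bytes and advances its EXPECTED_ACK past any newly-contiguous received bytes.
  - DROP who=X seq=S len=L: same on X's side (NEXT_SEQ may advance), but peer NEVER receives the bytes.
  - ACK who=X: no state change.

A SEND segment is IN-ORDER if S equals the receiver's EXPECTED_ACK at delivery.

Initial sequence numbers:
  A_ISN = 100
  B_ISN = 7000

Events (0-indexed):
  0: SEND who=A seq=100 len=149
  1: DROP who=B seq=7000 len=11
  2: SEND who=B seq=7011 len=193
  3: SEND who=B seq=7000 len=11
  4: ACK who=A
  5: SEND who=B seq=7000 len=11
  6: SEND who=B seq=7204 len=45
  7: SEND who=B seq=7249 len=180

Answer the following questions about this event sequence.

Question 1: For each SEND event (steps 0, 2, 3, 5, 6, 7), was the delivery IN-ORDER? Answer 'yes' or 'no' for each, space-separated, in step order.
Step 0: SEND seq=100 -> in-order
Step 2: SEND seq=7011 -> out-of-order
Step 3: SEND seq=7000 -> in-order
Step 5: SEND seq=7000 -> out-of-order
Step 6: SEND seq=7204 -> in-order
Step 7: SEND seq=7249 -> in-order

Answer: yes no yes no yes yes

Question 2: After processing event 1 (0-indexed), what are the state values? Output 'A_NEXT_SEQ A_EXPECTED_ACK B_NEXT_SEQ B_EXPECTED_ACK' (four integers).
After event 0: A_seq=249 A_ack=7000 B_seq=7000 B_ack=249
After event 1: A_seq=249 A_ack=7000 B_seq=7011 B_ack=249

249 7000 7011 249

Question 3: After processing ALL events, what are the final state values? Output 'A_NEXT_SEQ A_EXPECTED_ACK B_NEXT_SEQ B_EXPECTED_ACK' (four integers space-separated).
After event 0: A_seq=249 A_ack=7000 B_seq=7000 B_ack=249
After event 1: A_seq=249 A_ack=7000 B_seq=7011 B_ack=249
After event 2: A_seq=249 A_ack=7000 B_seq=7204 B_ack=249
After event 3: A_seq=249 A_ack=7204 B_seq=7204 B_ack=249
After event 4: A_seq=249 A_ack=7204 B_seq=7204 B_ack=249
After event 5: A_seq=249 A_ack=7204 B_seq=7204 B_ack=249
After event 6: A_seq=249 A_ack=7249 B_seq=7249 B_ack=249
After event 7: A_seq=249 A_ack=7429 B_seq=7429 B_ack=249

Answer: 249 7429 7429 249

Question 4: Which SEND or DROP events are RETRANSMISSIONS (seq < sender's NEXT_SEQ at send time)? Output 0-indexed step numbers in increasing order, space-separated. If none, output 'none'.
Step 0: SEND seq=100 -> fresh
Step 1: DROP seq=7000 -> fresh
Step 2: SEND seq=7011 -> fresh
Step 3: SEND seq=7000 -> retransmit
Step 5: SEND seq=7000 -> retransmit
Step 6: SEND seq=7204 -> fresh
Step 7: SEND seq=7249 -> fresh

Answer: 3 5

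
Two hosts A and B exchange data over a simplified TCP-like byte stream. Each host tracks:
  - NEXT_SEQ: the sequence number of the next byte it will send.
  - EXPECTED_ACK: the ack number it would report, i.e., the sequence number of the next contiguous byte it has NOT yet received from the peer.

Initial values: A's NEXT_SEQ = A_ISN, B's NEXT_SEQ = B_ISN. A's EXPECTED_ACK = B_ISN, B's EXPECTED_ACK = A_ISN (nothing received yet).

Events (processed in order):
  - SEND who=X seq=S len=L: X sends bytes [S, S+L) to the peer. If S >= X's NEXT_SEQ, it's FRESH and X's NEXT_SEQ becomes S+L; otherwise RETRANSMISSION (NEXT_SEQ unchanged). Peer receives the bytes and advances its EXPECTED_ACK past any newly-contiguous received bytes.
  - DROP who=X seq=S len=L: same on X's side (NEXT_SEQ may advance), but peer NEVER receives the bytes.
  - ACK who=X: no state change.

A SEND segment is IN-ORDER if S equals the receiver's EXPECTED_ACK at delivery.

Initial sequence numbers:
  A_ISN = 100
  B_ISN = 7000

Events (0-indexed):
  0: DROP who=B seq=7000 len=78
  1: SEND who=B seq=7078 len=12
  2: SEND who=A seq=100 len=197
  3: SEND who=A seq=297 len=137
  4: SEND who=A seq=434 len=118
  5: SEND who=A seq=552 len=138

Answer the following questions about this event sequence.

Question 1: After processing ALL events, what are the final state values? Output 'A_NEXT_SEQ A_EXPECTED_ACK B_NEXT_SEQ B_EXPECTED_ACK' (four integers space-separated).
Answer: 690 7000 7090 690

Derivation:
After event 0: A_seq=100 A_ack=7000 B_seq=7078 B_ack=100
After event 1: A_seq=100 A_ack=7000 B_seq=7090 B_ack=100
After event 2: A_seq=297 A_ack=7000 B_seq=7090 B_ack=297
After event 3: A_seq=434 A_ack=7000 B_seq=7090 B_ack=434
After event 4: A_seq=552 A_ack=7000 B_seq=7090 B_ack=552
After event 5: A_seq=690 A_ack=7000 B_seq=7090 B_ack=690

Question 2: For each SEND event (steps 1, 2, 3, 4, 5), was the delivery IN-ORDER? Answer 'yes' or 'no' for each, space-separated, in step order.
Step 1: SEND seq=7078 -> out-of-order
Step 2: SEND seq=100 -> in-order
Step 3: SEND seq=297 -> in-order
Step 4: SEND seq=434 -> in-order
Step 5: SEND seq=552 -> in-order

Answer: no yes yes yes yes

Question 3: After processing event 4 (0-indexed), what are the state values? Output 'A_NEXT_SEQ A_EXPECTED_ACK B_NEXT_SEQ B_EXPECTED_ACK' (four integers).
After event 0: A_seq=100 A_ack=7000 B_seq=7078 B_ack=100
After event 1: A_seq=100 A_ack=7000 B_seq=7090 B_ack=100
After event 2: A_seq=297 A_ack=7000 B_seq=7090 B_ack=297
After event 3: A_seq=434 A_ack=7000 B_seq=7090 B_ack=434
After event 4: A_seq=552 A_ack=7000 B_seq=7090 B_ack=552

552 7000 7090 552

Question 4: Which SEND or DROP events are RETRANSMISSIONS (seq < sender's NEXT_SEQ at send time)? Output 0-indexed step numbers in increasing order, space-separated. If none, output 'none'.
Step 0: DROP seq=7000 -> fresh
Step 1: SEND seq=7078 -> fresh
Step 2: SEND seq=100 -> fresh
Step 3: SEND seq=297 -> fresh
Step 4: SEND seq=434 -> fresh
Step 5: SEND seq=552 -> fresh

Answer: none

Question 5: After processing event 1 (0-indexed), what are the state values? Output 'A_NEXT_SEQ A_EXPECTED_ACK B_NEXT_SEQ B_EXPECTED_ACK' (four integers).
After event 0: A_seq=100 A_ack=7000 B_seq=7078 B_ack=100
After event 1: A_seq=100 A_ack=7000 B_seq=7090 B_ack=100

100 7000 7090 100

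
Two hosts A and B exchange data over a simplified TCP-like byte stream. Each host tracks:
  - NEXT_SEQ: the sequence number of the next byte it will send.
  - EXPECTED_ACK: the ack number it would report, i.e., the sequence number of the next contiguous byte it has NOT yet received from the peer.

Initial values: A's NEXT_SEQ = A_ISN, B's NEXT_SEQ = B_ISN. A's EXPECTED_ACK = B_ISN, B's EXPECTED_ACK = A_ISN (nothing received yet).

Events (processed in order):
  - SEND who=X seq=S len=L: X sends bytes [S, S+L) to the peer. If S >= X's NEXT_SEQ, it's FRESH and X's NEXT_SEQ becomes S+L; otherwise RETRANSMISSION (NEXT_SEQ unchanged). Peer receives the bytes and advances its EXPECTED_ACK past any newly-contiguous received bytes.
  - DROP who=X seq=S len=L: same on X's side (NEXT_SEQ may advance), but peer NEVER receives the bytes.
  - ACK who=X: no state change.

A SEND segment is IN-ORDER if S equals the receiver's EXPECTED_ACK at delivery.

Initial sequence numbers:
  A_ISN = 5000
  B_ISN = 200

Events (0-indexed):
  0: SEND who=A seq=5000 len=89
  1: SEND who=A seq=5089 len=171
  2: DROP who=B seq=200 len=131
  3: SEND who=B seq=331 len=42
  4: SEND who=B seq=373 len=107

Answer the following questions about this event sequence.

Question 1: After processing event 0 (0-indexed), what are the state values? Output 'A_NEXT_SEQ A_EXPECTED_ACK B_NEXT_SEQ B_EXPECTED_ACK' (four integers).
After event 0: A_seq=5089 A_ack=200 B_seq=200 B_ack=5089

5089 200 200 5089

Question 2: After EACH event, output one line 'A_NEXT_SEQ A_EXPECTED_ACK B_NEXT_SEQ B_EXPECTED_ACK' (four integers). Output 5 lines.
5089 200 200 5089
5260 200 200 5260
5260 200 331 5260
5260 200 373 5260
5260 200 480 5260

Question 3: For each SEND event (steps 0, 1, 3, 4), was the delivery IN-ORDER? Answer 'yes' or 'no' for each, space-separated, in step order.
Step 0: SEND seq=5000 -> in-order
Step 1: SEND seq=5089 -> in-order
Step 3: SEND seq=331 -> out-of-order
Step 4: SEND seq=373 -> out-of-order

Answer: yes yes no no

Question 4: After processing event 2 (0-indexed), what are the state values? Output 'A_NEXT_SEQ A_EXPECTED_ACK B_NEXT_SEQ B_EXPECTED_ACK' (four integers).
After event 0: A_seq=5089 A_ack=200 B_seq=200 B_ack=5089
After event 1: A_seq=5260 A_ack=200 B_seq=200 B_ack=5260
After event 2: A_seq=5260 A_ack=200 B_seq=331 B_ack=5260

5260 200 331 5260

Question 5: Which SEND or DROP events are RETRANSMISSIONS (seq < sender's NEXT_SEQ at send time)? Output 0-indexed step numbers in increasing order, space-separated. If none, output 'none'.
Answer: none

Derivation:
Step 0: SEND seq=5000 -> fresh
Step 1: SEND seq=5089 -> fresh
Step 2: DROP seq=200 -> fresh
Step 3: SEND seq=331 -> fresh
Step 4: SEND seq=373 -> fresh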